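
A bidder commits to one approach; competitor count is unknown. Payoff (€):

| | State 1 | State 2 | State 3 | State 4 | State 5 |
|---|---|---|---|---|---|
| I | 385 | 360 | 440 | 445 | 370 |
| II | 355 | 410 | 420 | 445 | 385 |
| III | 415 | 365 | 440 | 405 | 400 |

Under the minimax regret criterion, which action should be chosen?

Column bests: State 1=415, State 2=410, State 3=440, State 4=445, State 5=400.
I regrets: 30, 50, 0, 0, 30 → max 50
II regrets: 60, 0, 20, 0, 15 → max 60
III regrets: 0, 45, 0, 40, 0 → max 45
Smallest max regret = 45 → III.

III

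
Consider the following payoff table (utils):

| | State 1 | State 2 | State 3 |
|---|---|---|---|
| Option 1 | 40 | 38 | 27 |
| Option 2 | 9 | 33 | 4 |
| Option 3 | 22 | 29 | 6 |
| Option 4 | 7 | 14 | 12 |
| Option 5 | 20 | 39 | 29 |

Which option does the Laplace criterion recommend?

Option 1

Row averages: Option 1=35, Option 2=46/3, Option 3=19, Option 4=11, Option 5=88/3
Highest average = 35 → Option 1.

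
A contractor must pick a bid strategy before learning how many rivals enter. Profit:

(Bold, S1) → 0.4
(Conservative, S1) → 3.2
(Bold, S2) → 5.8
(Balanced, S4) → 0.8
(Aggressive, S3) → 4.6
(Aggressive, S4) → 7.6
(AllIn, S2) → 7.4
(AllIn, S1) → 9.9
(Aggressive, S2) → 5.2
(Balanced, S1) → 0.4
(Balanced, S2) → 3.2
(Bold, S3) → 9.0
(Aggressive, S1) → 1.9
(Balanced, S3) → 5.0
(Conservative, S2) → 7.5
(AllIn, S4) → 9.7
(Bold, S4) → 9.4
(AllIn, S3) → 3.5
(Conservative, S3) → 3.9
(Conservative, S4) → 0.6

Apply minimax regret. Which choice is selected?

AllIn

Column bests: S1=9.9, S2=7.5, S3=9.0, S4=9.7.
Conservative regrets: 6.7, 0.0, 5.1, 9.1 → max 9.1
Balanced regrets: 9.5, 4.3, 4.0, 8.9 → max 9.5
Aggressive regrets: 8.0, 2.3, 4.4, 2.1 → max 8.0
Bold regrets: 9.5, 1.7, 0.0, 0.3 → max 9.5
AllIn regrets: 0.0, 0.1, 5.5, 0.0 → max 5.5
Smallest max regret = 5.5 → AllIn.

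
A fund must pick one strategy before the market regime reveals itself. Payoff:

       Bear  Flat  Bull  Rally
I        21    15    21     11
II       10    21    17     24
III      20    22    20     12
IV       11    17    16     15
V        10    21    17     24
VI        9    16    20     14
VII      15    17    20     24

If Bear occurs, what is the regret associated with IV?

Best payoff under Bear is 21.
Regret = 21 − 11 = 10.

10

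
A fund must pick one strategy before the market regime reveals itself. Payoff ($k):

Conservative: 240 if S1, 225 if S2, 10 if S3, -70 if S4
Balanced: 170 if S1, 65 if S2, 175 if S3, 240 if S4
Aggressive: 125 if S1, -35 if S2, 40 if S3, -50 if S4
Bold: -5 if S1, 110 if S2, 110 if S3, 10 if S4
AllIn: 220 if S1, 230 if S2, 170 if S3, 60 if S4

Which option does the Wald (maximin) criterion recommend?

Balanced

Row minima: Conservative=-70, Balanced=65, Aggressive=-50, Bold=-5, AllIn=60
Best worst-case = 65 → Balanced.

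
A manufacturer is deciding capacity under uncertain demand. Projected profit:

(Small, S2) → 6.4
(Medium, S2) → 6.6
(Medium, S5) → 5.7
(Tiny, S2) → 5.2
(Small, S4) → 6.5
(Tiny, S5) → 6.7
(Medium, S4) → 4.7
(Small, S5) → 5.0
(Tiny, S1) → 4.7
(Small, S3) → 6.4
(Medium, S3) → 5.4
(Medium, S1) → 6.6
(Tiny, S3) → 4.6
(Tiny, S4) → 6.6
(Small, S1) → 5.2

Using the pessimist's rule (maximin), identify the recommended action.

Small

Row minima: Tiny=4.6, Small=5.0, Medium=4.7
Best worst-case = 5.0 → Small.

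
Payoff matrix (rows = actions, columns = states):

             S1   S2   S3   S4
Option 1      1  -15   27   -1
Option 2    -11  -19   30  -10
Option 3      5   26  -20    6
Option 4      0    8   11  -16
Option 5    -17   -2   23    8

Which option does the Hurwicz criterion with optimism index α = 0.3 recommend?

Option 1: 0.3·27 + 0.7·(-15) = -2.4
Option 2: 0.3·30 + 0.7·(-19) = -4.3
Option 3: 0.3·26 + 0.7·(-20) = -6.2
Option 4: 0.3·11 + 0.7·(-16) = -7.9
Option 5: 0.3·23 + 0.7·(-17) = -5
Highest Hurwicz score = -2.4 → Option 1.

Option 1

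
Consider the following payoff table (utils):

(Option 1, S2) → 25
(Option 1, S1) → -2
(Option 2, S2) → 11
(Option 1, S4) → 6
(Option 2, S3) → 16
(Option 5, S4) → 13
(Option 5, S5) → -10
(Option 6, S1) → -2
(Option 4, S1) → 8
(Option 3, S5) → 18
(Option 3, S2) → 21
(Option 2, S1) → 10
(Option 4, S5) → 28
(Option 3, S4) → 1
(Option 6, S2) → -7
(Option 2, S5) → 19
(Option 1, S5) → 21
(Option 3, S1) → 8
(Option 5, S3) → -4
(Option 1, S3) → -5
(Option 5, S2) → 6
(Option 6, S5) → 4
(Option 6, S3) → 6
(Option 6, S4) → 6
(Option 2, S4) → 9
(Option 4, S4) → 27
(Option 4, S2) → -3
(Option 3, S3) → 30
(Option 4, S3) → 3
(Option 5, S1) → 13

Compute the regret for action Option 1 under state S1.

Best payoff under S1 is 13.
Regret = 13 − (-2) = 15.

15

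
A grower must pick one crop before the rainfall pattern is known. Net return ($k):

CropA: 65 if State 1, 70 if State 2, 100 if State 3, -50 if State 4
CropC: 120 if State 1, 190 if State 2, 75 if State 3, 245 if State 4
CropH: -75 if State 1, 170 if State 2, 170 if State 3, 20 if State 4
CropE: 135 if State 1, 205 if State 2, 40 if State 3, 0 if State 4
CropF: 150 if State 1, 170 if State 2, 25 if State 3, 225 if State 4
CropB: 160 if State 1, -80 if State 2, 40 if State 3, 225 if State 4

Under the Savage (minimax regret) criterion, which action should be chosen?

Column bests: State 1=160, State 2=205, State 3=170, State 4=245.
CropA regrets: 95, 135, 70, 295 → max 295
CropC regrets: 40, 15, 95, 0 → max 95
CropH regrets: 235, 35, 0, 225 → max 235
CropE regrets: 25, 0, 130, 245 → max 245
CropF regrets: 10, 35, 145, 20 → max 145
CropB regrets: 0, 285, 130, 20 → max 285
Smallest max regret = 95 → CropC.

CropC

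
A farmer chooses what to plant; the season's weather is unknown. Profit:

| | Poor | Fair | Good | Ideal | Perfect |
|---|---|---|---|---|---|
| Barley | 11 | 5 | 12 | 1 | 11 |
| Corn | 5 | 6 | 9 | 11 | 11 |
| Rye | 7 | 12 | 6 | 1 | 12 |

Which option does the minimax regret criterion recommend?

Column bests: Poor=11, Fair=12, Good=12, Ideal=11, Perfect=12.
Barley regrets: 0, 7, 0, 10, 1 → max 10
Corn regrets: 6, 6, 3, 0, 1 → max 6
Rye regrets: 4, 0, 6, 10, 0 → max 10
Smallest max regret = 6 → Corn.

Corn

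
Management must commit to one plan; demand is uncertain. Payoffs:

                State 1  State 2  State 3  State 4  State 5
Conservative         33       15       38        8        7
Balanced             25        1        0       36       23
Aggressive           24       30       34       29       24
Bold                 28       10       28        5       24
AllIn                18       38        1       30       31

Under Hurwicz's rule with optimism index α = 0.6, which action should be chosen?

Conservative: 0.6·38 + 0.4·7 = 25.6
Balanced: 0.6·36 + 0.4·0 = 21.6
Aggressive: 0.6·34 + 0.4·24 = 30
Bold: 0.6·28 + 0.4·5 = 18.8
AllIn: 0.6·38 + 0.4·1 = 23.2
Highest Hurwicz score = 30 → Aggressive.

Aggressive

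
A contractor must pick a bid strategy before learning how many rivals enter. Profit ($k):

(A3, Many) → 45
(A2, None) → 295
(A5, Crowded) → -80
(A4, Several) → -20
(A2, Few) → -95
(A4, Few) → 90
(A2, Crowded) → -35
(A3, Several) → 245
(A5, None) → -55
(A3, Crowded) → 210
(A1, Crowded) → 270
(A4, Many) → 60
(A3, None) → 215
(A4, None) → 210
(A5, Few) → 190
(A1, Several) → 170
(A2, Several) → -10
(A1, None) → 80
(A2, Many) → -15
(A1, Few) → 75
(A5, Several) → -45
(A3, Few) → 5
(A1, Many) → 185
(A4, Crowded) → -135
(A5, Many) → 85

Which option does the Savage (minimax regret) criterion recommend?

A3

Column bests: None=295, Few=190, Several=245, Many=185, Crowded=270.
A1 regrets: 215, 115, 75, 0, 0 → max 215
A2 regrets: 0, 285, 255, 200, 305 → max 305
A3 regrets: 80, 185, 0, 140, 60 → max 185
A4 regrets: 85, 100, 265, 125, 405 → max 405
A5 regrets: 350, 0, 290, 100, 350 → max 350
Smallest max regret = 185 → A3.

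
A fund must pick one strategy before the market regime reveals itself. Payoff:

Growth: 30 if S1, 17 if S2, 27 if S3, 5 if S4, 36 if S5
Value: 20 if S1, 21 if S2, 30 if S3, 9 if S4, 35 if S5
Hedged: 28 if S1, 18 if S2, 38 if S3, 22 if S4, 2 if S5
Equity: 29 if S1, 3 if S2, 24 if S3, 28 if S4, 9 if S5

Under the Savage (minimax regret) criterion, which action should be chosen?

Value

Column bests: S1=30, S2=21, S3=38, S4=28, S5=36.
Growth regrets: 0, 4, 11, 23, 0 → max 23
Value regrets: 10, 0, 8, 19, 1 → max 19
Hedged regrets: 2, 3, 0, 6, 34 → max 34
Equity regrets: 1, 18, 14, 0, 27 → max 27
Smallest max regret = 19 → Value.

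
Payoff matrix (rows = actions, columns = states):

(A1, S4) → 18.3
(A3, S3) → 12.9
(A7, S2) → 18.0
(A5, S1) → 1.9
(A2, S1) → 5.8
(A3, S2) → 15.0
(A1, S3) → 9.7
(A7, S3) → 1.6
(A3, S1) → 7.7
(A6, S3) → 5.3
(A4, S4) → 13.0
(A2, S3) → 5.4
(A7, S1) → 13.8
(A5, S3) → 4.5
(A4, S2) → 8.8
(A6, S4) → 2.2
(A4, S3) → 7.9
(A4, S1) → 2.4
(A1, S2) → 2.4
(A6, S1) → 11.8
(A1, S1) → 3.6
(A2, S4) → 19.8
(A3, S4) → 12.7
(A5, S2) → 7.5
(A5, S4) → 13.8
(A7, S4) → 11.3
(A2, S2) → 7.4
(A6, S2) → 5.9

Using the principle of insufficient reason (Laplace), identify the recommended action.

Row averages: A1=8.5, A2=9.6, A3=12.075, A4=8.025, A5=6.925, A6=6.3, A7=11.175
Highest average = 12.075 → A3.

A3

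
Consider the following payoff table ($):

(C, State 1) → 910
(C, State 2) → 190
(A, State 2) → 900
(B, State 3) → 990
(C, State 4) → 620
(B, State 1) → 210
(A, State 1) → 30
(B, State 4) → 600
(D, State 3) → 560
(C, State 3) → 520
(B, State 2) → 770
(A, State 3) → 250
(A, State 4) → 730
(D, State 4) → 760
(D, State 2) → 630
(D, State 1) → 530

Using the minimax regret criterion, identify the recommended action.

Column bests: State 1=910, State 2=900, State 3=990, State 4=760.
A regrets: 880, 0, 740, 30 → max 880
B regrets: 700, 130, 0, 160 → max 700
C regrets: 0, 710, 470, 140 → max 710
D regrets: 380, 270, 430, 0 → max 430
Smallest max regret = 430 → D.

D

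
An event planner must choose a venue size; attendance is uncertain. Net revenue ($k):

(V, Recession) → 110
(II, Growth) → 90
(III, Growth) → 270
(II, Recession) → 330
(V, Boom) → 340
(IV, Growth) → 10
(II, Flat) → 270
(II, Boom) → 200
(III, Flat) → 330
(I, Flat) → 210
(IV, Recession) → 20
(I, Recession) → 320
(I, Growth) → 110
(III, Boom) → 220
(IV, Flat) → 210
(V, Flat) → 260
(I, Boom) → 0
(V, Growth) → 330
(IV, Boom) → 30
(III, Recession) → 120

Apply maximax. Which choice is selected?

Row maxima: I=320, II=330, III=330, IV=210, V=340
Best best-case = 340 → V.

V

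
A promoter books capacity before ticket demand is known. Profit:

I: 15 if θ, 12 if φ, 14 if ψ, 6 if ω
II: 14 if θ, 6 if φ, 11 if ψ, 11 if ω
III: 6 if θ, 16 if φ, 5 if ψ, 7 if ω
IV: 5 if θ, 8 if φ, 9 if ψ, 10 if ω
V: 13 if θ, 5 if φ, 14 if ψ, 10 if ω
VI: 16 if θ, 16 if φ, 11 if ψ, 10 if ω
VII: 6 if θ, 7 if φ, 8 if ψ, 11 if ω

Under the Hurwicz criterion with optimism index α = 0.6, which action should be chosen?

VI

I: 0.6·15 + 0.4·6 = 11.4
II: 0.6·14 + 0.4·6 = 10.8
III: 0.6·16 + 0.4·5 = 11.6
IV: 0.6·10 + 0.4·5 = 8
V: 0.6·14 + 0.4·5 = 10.4
VI: 0.6·16 + 0.4·10 = 13.6
VII: 0.6·11 + 0.4·6 = 9
Highest Hurwicz score = 13.6 → VI.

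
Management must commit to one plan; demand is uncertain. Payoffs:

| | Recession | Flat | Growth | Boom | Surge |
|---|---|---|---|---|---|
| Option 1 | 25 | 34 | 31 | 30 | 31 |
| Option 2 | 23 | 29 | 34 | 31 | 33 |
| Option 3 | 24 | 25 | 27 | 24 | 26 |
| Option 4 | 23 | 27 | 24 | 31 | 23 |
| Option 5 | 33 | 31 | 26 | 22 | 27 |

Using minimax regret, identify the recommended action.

Column bests: Recession=33, Flat=34, Growth=34, Boom=31, Surge=33.
Option 1 regrets: 8, 0, 3, 1, 2 → max 8
Option 2 regrets: 10, 5, 0, 0, 0 → max 10
Option 3 regrets: 9, 9, 7, 7, 7 → max 9
Option 4 regrets: 10, 7, 10, 0, 10 → max 10
Option 5 regrets: 0, 3, 8, 9, 6 → max 9
Smallest max regret = 8 → Option 1.

Option 1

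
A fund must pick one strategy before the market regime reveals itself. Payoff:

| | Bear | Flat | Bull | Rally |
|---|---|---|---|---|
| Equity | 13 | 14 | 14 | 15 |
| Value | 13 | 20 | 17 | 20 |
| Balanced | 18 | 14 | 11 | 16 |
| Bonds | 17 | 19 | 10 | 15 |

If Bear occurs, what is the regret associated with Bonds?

Best payoff under Bear is 18.
Regret = 18 − 17 = 1.

1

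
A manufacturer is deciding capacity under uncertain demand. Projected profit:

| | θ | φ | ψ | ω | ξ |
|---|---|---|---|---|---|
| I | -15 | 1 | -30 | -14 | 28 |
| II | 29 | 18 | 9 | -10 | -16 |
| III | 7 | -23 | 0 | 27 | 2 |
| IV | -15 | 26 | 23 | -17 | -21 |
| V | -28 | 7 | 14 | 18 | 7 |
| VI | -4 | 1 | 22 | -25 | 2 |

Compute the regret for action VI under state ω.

52

Best payoff under ω is 27.
Regret = 27 − (-25) = 52.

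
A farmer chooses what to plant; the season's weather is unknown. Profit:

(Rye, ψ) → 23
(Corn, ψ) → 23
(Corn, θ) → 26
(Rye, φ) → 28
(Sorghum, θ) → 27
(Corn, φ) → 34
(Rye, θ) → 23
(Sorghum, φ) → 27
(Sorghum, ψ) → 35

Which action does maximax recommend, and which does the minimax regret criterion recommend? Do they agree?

maximax → Sorghum; minimax regret → Sorghum (agree)

Row maxima: Corn=34, Rye=28, Sorghum=35
Best best-case = 35 → Sorghum.
Column bests: θ=27, φ=34, ψ=35.
Corn regrets: 1, 0, 12 → max 12
Rye regrets: 4, 6, 12 → max 12
Sorghum regrets: 0, 7, 0 → max 7
Smallest max regret = 7 → Sorghum.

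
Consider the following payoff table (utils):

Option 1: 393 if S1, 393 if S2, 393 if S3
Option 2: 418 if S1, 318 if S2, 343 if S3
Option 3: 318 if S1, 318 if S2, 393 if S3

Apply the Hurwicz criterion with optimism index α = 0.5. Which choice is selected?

Option 1: 0.5·393 + 0.5·393 = 393
Option 2: 0.5·418 + 0.5·318 = 368
Option 3: 0.5·393 + 0.5·318 = 355.5
Highest Hurwicz score = 393 → Option 1.

Option 1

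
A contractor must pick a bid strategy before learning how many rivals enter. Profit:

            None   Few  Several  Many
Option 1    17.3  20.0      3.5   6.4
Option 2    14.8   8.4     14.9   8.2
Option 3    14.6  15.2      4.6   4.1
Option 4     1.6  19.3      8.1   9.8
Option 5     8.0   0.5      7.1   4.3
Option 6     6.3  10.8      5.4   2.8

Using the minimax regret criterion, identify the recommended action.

Column bests: None=17.3, Few=20.0, Several=14.9, Many=9.8.
Option 1 regrets: 0.0, 0.0, 11.4, 3.4 → max 11.4
Option 2 regrets: 2.5, 11.6, 0.0, 1.6 → max 11.6
Option 3 regrets: 2.7, 4.8, 10.3, 5.7 → max 10.3
Option 4 regrets: 15.7, 0.7, 6.8, 0.0 → max 15.7
Option 5 regrets: 9.3, 19.5, 7.8, 5.5 → max 19.5
Option 6 regrets: 11.0, 9.2, 9.5, 7.0 → max 11.0
Smallest max regret = 10.3 → Option 3.

Option 3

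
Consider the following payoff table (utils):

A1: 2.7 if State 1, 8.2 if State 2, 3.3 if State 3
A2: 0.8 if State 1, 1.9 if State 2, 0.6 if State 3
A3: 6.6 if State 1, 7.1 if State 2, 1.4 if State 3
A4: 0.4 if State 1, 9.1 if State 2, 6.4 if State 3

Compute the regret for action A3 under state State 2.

Best payoff under State 2 is 9.1.
Regret = 9.1 − 7.1 = 2.0.

2.0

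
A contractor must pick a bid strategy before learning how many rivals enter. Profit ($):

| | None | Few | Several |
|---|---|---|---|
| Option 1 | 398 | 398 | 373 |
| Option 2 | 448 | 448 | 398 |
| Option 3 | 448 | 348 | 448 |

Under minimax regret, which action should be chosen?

Column bests: None=448, Few=448, Several=448.
Option 1 regrets: 50, 50, 75 → max 75
Option 2 regrets: 0, 0, 50 → max 50
Option 3 regrets: 0, 100, 0 → max 100
Smallest max regret = 50 → Option 2.

Option 2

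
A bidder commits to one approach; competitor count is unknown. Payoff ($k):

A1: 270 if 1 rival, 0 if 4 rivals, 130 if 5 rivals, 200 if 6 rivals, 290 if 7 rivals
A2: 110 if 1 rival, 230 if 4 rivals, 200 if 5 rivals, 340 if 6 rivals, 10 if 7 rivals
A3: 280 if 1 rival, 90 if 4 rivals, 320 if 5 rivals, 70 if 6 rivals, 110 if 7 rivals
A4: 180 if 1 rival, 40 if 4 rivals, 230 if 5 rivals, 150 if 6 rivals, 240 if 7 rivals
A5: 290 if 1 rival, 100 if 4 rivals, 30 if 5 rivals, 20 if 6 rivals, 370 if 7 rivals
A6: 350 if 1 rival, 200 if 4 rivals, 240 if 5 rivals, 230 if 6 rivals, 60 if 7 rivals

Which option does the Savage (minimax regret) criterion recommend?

Column bests: 1 rival=350, 4 rivals=230, 5 rivals=320, 6 rivals=340, 7 rivals=370.
A1 regrets: 80, 230, 190, 140, 80 → max 230
A2 regrets: 240, 0, 120, 0, 360 → max 360
A3 regrets: 70, 140, 0, 270, 260 → max 270
A4 regrets: 170, 190, 90, 190, 130 → max 190
A5 regrets: 60, 130, 290, 320, 0 → max 320
A6 regrets: 0, 30, 80, 110, 310 → max 310
Smallest max regret = 190 → A4.

A4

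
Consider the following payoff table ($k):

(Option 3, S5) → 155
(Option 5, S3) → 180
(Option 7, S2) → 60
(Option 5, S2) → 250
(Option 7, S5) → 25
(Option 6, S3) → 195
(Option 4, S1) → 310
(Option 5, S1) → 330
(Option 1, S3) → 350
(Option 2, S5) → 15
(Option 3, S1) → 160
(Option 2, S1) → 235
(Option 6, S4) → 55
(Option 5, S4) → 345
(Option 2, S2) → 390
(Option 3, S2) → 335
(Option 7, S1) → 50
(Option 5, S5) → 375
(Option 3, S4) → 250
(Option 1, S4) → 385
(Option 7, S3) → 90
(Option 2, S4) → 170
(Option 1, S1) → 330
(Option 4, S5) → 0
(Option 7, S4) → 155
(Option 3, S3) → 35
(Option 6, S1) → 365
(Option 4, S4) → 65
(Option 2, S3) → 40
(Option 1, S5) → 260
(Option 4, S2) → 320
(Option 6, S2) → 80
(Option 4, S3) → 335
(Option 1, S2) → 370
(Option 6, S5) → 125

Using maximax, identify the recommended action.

Option 2

Row maxima: Option 1=385, Option 2=390, Option 3=335, Option 4=335, Option 5=375, Option 6=365, Option 7=155
Best best-case = 390 → Option 2.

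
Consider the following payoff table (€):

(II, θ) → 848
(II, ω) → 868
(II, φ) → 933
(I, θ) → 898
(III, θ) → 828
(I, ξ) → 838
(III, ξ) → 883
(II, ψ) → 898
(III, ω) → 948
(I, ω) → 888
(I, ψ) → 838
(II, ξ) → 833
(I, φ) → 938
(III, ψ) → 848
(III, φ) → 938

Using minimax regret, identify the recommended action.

Column bests: θ=898, φ=938, ψ=898, ω=948, ξ=883.
I regrets: 0, 0, 60, 60, 45 → max 60
II regrets: 50, 5, 0, 80, 50 → max 80
III regrets: 70, 0, 50, 0, 0 → max 70
Smallest max regret = 60 → I.

I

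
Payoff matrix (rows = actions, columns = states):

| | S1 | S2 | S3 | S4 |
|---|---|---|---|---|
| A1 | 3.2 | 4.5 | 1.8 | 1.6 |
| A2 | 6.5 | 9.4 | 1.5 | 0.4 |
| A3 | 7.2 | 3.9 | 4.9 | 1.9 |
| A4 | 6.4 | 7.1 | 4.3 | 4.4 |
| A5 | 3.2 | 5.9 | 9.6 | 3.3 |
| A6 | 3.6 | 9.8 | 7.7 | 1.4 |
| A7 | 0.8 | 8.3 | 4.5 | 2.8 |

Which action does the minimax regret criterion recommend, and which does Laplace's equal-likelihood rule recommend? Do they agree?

minimax regret → A6; laplace → A6 (agree)

Column bests: S1=7.2, S2=9.8, S3=9.6, S4=4.4.
A1 regrets: 4.0, 5.3, 7.8, 2.8 → max 7.8
A2 regrets: 0.7, 0.4, 8.1, 4.0 → max 8.1
A3 regrets: 0.0, 5.9, 4.7, 2.5 → max 5.9
A4 regrets: 0.8, 2.7, 5.3, 0.0 → max 5.3
A5 regrets: 4.0, 3.9, 0.0, 1.1 → max 4.0
A6 regrets: 3.6, 0.0, 1.9, 3.0 → max 3.6
A7 regrets: 6.4, 1.5, 5.1, 1.6 → max 6.4
Smallest max regret = 3.6 → A6.
Row averages: A1=2.775, A2=4.45, A3=4.475, A4=5.55, A5=5.5, A6=5.625, A7=4.1
Highest average = 5.625 → A6.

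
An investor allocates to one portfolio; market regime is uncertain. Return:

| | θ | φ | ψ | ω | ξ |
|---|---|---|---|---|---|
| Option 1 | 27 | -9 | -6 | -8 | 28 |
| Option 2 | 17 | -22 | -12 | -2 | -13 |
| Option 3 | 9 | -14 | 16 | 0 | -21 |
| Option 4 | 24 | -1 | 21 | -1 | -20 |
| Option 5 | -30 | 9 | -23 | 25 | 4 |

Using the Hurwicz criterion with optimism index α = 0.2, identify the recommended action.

Option 1

Option 1: 0.2·28 + 0.8·(-9) = -1.6
Option 2: 0.2·17 + 0.8·(-22) = -14.2
Option 3: 0.2·16 + 0.8·(-21) = -13.6
Option 4: 0.2·24 + 0.8·(-20) = -11.2
Option 5: 0.2·25 + 0.8·(-30) = -19
Highest Hurwicz score = -1.6 → Option 1.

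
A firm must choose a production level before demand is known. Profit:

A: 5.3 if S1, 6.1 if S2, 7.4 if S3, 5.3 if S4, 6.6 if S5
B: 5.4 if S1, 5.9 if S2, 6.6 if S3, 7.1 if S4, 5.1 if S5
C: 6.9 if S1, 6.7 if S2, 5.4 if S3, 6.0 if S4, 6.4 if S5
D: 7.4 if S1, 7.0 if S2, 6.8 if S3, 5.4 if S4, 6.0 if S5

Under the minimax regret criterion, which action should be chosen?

Column bests: S1=7.4, S2=7.0, S3=7.4, S4=7.1, S5=6.6.
A regrets: 2.1, 0.9, 0.0, 1.8, 0.0 → max 2.1
B regrets: 2.0, 1.1, 0.8, 0.0, 1.5 → max 2.0
C regrets: 0.5, 0.3, 2.0, 1.1, 0.2 → max 2.0
D regrets: 0.0, 0.0, 0.6, 1.7, 0.6 → max 1.7
Smallest max regret = 1.7 → D.

D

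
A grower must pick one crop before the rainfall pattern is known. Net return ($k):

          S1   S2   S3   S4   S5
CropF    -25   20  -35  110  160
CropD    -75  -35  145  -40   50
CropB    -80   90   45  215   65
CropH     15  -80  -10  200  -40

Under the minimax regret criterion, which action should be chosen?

CropB

Column bests: S1=15, S2=90, S3=145, S4=215, S5=160.
CropF regrets: 40, 70, 180, 105, 0 → max 180
CropD regrets: 90, 125, 0, 255, 110 → max 255
CropB regrets: 95, 0, 100, 0, 95 → max 100
CropH regrets: 0, 170, 155, 15, 200 → max 200
Smallest max regret = 100 → CropB.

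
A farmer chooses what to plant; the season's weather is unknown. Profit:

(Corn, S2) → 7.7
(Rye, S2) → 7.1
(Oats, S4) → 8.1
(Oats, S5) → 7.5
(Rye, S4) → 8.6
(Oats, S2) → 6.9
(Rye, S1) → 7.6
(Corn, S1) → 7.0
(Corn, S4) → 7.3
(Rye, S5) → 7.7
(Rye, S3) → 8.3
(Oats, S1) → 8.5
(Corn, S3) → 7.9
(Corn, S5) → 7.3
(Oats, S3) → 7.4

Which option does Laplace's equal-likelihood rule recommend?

Row averages: Rye=7.86, Oats=7.68, Corn=7.44
Highest average = 7.86 → Rye.

Rye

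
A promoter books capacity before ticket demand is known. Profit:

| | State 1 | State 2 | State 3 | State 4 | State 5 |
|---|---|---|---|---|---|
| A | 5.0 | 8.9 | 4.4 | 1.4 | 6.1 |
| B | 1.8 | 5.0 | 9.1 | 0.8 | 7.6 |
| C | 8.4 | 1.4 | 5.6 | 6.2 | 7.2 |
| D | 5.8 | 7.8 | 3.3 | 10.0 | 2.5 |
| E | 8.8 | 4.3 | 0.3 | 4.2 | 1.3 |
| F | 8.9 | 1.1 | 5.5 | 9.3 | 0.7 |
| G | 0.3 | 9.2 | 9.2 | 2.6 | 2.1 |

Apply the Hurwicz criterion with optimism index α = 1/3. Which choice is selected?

D

A: 1/3·8.9 + 2/3·1.4 = 3.9
B: 1/3·9.1 + 2/3·0.8 = 107/30
C: 1/3·8.4 + 2/3·1.4 = 56/15
D: 1/3·10.0 + 2/3·2.5 = 5
E: 1/3·8.8 + 2/3·0.3 = 47/15
F: 1/3·9.3 + 2/3·0.7 = 107/30
G: 1/3·9.2 + 2/3·0.3 = 49/15
Highest Hurwicz score = 5 → D.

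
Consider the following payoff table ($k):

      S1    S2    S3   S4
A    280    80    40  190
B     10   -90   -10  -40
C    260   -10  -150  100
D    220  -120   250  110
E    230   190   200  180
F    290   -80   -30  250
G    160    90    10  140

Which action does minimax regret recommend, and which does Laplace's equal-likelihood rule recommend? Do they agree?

Column bests: S1=290, S2=190, S3=250, S4=250.
A regrets: 10, 110, 210, 60 → max 210
B regrets: 280, 280, 260, 290 → max 290
C regrets: 30, 200, 400, 150 → max 400
D regrets: 70, 310, 0, 140 → max 310
E regrets: 60, 0, 50, 70 → max 70
F regrets: 0, 270, 280, 0 → max 280
G regrets: 130, 100, 240, 110 → max 240
Smallest max regret = 70 → E.
Row averages: A=147.5, B=-32.5, C=50, D=115, E=200, F=107.5, G=100
Highest average = 200 → E.

minimax regret → E; laplace → E (agree)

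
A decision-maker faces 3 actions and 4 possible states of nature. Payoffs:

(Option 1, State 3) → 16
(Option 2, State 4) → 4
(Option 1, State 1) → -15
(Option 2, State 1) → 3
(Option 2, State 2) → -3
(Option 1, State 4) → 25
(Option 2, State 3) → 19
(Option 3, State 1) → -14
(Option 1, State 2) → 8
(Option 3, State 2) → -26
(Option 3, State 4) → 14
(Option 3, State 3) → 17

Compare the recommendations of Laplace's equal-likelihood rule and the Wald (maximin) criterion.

laplace → Option 1; maximin → Option 2 (disagree)

Row averages: Option 1=8.5, Option 2=5.75, Option 3=-2.25
Highest average = 8.5 → Option 1.
Row minima: Option 1=-15, Option 2=-3, Option 3=-26
Best worst-case = -3 → Option 2.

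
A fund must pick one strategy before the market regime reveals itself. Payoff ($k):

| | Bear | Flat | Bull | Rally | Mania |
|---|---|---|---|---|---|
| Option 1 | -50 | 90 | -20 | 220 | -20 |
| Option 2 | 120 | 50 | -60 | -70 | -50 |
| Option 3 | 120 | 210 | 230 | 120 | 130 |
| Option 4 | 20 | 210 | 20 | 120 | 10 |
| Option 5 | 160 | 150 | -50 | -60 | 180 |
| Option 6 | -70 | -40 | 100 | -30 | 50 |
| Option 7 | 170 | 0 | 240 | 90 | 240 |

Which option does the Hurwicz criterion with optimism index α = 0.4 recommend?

Option 1: 0.4·220 + 0.6·(-50) = 58
Option 2: 0.4·120 + 0.6·(-70) = 6
Option 3: 0.4·230 + 0.6·120 = 164
Option 4: 0.4·210 + 0.6·10 = 90
Option 5: 0.4·180 + 0.6·(-60) = 36
Option 6: 0.4·100 + 0.6·(-70) = -2
Option 7: 0.4·240 + 0.6·0 = 96
Highest Hurwicz score = 164 → Option 3.

Option 3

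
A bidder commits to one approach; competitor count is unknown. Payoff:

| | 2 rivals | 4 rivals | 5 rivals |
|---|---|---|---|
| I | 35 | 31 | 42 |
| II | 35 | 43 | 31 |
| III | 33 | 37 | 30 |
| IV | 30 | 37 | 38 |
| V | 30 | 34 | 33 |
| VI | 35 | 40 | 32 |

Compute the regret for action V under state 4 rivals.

Best payoff under 4 rivals is 43.
Regret = 43 − 34 = 9.

9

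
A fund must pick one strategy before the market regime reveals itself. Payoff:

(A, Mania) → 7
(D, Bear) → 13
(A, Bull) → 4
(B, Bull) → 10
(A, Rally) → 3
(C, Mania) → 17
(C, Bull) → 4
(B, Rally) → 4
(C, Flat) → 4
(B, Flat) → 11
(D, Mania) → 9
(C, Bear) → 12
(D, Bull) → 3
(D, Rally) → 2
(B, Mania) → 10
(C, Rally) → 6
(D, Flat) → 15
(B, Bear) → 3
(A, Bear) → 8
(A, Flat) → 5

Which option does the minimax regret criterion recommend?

D

Column bests: Bear=13, Flat=15, Bull=10, Rally=6, Mania=17.
A regrets: 5, 10, 6, 3, 10 → max 10
B regrets: 10, 4, 0, 2, 7 → max 10
C regrets: 1, 11, 6, 0, 0 → max 11
D regrets: 0, 0, 7, 4, 8 → max 8
Smallest max regret = 8 → D.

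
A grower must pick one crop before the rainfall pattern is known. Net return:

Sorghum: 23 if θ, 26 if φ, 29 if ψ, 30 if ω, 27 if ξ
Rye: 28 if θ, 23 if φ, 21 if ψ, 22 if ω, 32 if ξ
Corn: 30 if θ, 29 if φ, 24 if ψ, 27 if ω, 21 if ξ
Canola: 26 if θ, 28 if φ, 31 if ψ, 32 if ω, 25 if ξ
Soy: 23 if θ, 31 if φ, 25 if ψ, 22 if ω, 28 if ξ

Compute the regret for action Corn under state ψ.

Best payoff under ψ is 31.
Regret = 31 − 24 = 7.

7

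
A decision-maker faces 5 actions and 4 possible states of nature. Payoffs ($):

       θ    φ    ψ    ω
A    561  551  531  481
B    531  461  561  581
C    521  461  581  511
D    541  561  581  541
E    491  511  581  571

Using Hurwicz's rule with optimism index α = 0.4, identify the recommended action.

D

A: 0.4·561 + 0.6·481 = 513
B: 0.4·581 + 0.6·461 = 509
C: 0.4·581 + 0.6·461 = 509
D: 0.4·581 + 0.6·541 = 557
E: 0.4·581 + 0.6·491 = 527
Highest Hurwicz score = 557 → D.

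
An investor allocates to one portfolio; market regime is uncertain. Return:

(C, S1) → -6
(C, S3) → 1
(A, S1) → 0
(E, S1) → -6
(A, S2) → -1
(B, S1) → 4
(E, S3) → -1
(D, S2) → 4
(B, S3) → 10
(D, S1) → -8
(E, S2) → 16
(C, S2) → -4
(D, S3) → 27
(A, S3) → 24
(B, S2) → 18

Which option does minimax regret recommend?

D

Column bests: S1=4, S2=18, S3=27.
A regrets: 4, 19, 3 → max 19
B regrets: 0, 0, 17 → max 17
C regrets: 10, 22, 26 → max 26
D regrets: 12, 14, 0 → max 14
E regrets: 10, 2, 28 → max 28
Smallest max regret = 14 → D.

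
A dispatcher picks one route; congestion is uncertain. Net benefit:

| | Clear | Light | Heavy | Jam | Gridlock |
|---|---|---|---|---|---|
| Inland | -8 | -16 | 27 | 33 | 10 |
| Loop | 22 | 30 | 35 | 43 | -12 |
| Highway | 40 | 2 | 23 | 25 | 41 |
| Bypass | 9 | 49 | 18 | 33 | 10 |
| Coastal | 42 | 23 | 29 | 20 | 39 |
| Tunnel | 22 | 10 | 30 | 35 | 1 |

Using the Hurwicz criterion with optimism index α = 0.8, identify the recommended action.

Bypass

Inland: 0.8·33 + 0.2·(-16) = 23.2
Loop: 0.8·43 + 0.2·(-12) = 32
Highway: 0.8·41 + 0.2·2 = 33.2
Bypass: 0.8·49 + 0.2·9 = 41
Coastal: 0.8·42 + 0.2·20 = 37.6
Tunnel: 0.8·35 + 0.2·1 = 28.2
Highest Hurwicz score = 41 → Bypass.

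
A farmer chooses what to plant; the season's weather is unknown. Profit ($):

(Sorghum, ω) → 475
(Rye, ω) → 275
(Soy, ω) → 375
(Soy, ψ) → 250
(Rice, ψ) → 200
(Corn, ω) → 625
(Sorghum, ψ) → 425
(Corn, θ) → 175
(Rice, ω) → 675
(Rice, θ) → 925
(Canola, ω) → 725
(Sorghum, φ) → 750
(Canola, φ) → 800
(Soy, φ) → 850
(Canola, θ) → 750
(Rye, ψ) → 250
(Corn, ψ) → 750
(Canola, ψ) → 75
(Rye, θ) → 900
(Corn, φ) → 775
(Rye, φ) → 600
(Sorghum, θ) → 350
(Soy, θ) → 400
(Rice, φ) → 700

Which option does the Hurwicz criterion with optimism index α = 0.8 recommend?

Rice

Soy: 0.8·850 + 0.2·250 = 730
Rye: 0.8·900 + 0.2·250 = 770
Canola: 0.8·800 + 0.2·75 = 655
Rice: 0.8·925 + 0.2·200 = 780
Sorghum: 0.8·750 + 0.2·350 = 670
Corn: 0.8·775 + 0.2·175 = 655
Highest Hurwicz score = 780 → Rice.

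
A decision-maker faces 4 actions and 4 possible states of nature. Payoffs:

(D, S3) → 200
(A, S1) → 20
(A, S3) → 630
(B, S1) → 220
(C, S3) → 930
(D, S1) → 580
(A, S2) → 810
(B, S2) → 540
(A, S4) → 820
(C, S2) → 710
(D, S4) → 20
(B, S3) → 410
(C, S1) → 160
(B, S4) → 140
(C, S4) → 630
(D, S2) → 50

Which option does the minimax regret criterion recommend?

Column bests: S1=580, S2=810, S3=930, S4=820.
A regrets: 560, 0, 300, 0 → max 560
B regrets: 360, 270, 520, 680 → max 680
C regrets: 420, 100, 0, 190 → max 420
D regrets: 0, 760, 730, 800 → max 800
Smallest max regret = 420 → C.

C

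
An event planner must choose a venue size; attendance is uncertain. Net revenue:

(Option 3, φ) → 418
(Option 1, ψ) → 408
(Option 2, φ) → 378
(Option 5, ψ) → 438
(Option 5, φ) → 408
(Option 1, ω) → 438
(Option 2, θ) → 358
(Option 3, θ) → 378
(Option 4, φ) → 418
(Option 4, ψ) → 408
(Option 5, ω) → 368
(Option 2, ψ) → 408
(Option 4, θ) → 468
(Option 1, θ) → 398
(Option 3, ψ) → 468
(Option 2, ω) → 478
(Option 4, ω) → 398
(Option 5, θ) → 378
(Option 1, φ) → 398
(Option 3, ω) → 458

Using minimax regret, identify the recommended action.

Column bests: θ=468, φ=418, ψ=468, ω=478.
Option 1 regrets: 70, 20, 60, 40 → max 70
Option 2 regrets: 110, 40, 60, 0 → max 110
Option 3 regrets: 90, 0, 0, 20 → max 90
Option 4 regrets: 0, 0, 60, 80 → max 80
Option 5 regrets: 90, 10, 30, 110 → max 110
Smallest max regret = 70 → Option 1.

Option 1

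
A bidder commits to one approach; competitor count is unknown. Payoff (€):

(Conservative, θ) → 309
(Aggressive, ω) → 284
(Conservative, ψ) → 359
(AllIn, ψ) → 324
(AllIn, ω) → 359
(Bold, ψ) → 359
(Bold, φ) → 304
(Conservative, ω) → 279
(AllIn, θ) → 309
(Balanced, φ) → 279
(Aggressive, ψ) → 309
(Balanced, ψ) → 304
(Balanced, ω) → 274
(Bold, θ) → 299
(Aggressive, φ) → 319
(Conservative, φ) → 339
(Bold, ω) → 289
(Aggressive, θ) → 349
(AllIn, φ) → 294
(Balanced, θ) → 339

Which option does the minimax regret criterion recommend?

Column bests: θ=349, φ=339, ψ=359, ω=359.
Conservative regrets: 40, 0, 0, 80 → max 80
Balanced regrets: 10, 60, 55, 85 → max 85
Aggressive regrets: 0, 20, 50, 75 → max 75
Bold regrets: 50, 35, 0, 70 → max 70
AllIn regrets: 40, 45, 35, 0 → max 45
Smallest max regret = 45 → AllIn.

AllIn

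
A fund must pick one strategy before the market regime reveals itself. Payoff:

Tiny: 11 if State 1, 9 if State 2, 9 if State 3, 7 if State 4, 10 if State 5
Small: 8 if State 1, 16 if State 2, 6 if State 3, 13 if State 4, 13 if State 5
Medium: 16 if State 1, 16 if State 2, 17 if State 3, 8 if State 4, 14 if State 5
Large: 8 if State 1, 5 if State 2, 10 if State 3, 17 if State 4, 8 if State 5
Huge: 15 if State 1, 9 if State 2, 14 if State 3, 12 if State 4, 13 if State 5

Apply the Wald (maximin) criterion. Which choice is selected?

Huge

Row minima: Tiny=7, Small=6, Medium=8, Large=5, Huge=9
Best worst-case = 9 → Huge.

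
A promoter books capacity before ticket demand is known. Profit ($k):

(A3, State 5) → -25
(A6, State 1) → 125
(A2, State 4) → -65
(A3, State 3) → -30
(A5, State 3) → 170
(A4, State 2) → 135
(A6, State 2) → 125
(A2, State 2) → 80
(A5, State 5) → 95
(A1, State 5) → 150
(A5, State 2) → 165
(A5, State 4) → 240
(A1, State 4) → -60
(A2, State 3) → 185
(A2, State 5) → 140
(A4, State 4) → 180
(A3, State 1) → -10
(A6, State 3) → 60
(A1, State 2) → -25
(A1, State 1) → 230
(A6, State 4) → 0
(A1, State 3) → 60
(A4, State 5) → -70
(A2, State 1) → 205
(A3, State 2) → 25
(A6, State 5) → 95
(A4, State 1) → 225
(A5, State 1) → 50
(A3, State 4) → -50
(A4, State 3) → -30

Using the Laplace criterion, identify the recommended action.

A5

Row averages: A1=71, A2=109, A3=-18, A4=88, A5=144, A6=81
Highest average = 144 → A5.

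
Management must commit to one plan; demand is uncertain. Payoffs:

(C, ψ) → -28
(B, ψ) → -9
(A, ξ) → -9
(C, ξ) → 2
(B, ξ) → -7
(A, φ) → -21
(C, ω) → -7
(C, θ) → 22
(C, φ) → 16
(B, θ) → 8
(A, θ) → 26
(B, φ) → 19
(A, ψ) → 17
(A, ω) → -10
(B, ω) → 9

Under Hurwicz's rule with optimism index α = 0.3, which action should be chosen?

B

A: 0.3·26 + 0.7·(-21) = -6.9
B: 0.3·19 + 0.7·(-9) = -0.6
C: 0.3·22 + 0.7·(-28) = -13
Highest Hurwicz score = -0.6 → B.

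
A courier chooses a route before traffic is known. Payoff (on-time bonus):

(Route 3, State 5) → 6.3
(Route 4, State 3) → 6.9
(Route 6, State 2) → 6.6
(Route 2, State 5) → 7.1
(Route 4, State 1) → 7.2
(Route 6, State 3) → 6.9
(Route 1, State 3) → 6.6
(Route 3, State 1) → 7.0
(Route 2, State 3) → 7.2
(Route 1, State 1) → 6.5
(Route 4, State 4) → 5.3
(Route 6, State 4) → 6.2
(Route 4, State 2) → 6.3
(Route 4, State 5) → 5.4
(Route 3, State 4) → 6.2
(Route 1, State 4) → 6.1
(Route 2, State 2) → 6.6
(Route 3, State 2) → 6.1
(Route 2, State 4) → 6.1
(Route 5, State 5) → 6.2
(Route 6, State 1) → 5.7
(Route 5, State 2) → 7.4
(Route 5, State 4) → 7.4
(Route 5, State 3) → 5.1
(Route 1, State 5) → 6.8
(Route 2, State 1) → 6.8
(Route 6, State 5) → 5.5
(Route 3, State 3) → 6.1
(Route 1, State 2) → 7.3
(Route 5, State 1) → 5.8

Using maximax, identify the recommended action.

Row maxima: Route 1=7.3, Route 2=7.2, Route 3=7.0, Route 4=7.2, Route 5=7.4, Route 6=6.9
Best best-case = 7.4 → Route 5.

Route 5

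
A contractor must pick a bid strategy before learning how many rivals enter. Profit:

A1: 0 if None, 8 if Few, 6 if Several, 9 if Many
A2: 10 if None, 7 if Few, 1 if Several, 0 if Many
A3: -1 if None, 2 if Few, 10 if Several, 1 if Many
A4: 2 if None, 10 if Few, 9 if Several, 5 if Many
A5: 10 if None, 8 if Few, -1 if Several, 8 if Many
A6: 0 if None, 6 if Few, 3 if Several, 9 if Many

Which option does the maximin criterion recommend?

A4

Row minima: A1=0, A2=0, A3=-1, A4=2, A5=-1, A6=0
Best worst-case = 2 → A4.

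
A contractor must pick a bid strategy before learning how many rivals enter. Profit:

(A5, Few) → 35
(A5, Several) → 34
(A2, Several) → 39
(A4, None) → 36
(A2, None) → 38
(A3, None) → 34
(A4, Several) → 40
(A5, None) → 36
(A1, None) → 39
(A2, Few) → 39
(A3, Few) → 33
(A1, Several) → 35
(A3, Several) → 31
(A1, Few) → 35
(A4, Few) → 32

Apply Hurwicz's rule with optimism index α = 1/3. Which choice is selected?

A1: 1/3·39 + 2/3·35 = 109/3
A2: 1/3·39 + 2/3·38 = 115/3
A3: 1/3·34 + 2/3·31 = 32
A4: 1/3·40 + 2/3·32 = 104/3
A5: 1/3·36 + 2/3·34 = 104/3
Highest Hurwicz score = 115/3 → A2.

A2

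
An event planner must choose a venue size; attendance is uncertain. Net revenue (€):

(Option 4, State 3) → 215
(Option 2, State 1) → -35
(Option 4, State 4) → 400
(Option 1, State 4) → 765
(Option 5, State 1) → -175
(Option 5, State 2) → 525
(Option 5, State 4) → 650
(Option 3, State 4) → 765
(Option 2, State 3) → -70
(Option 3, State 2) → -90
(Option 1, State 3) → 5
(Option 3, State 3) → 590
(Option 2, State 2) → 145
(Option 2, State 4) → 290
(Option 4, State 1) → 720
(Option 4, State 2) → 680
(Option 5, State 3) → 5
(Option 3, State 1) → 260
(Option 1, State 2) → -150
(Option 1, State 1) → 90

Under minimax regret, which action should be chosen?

Option 4

Column bests: State 1=720, State 2=680, State 3=590, State 4=765.
Option 1 regrets: 630, 830, 585, 0 → max 830
Option 2 regrets: 755, 535, 660, 475 → max 755
Option 3 regrets: 460, 770, 0, 0 → max 770
Option 4 regrets: 0, 0, 375, 365 → max 375
Option 5 regrets: 895, 155, 585, 115 → max 895
Smallest max regret = 375 → Option 4.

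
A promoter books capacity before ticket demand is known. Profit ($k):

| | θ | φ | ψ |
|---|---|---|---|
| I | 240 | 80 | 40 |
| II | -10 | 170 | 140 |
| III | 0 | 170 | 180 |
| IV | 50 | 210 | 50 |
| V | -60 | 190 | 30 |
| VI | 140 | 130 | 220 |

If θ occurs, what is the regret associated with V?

Best payoff under θ is 240.
Regret = 240 − (-60) = 300.

300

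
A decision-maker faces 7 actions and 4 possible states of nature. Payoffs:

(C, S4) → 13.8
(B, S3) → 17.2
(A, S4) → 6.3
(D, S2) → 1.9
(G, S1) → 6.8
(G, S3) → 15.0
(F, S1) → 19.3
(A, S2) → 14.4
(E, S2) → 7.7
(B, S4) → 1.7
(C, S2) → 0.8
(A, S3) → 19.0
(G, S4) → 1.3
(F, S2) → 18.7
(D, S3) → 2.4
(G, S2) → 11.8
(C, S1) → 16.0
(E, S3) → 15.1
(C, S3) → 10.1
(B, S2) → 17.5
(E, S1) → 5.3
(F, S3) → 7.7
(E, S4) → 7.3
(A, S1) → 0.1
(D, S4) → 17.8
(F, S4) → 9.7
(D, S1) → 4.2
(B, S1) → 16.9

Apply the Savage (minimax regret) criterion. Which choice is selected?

F

Column bests: S1=19.3, S2=18.7, S3=19.0, S4=17.8.
A regrets: 19.2, 4.3, 0.0, 11.5 → max 19.2
B regrets: 2.4, 1.2, 1.8, 16.1 → max 16.1
C regrets: 3.3, 17.9, 8.9, 4.0 → max 17.9
D regrets: 15.1, 16.8, 16.6, 0.0 → max 16.8
E regrets: 14.0, 11.0, 3.9, 10.5 → max 14.0
F regrets: 0.0, 0.0, 11.3, 8.1 → max 11.3
G regrets: 12.5, 6.9, 4.0, 16.5 → max 16.5
Smallest max regret = 11.3 → F.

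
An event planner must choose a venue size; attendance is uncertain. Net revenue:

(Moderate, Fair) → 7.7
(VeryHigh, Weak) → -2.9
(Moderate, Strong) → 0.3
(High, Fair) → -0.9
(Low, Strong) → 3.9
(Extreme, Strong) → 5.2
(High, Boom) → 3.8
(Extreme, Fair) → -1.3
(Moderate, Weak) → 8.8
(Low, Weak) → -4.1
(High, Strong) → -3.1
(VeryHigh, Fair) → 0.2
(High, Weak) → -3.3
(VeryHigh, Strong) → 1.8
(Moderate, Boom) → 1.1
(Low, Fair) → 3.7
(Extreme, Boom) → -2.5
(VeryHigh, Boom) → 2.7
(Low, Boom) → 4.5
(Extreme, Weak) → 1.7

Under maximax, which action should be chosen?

Moderate

Row maxima: Low=4.5, Moderate=8.8, High=3.8, VeryHigh=2.7, Extreme=5.2
Best best-case = 8.8 → Moderate.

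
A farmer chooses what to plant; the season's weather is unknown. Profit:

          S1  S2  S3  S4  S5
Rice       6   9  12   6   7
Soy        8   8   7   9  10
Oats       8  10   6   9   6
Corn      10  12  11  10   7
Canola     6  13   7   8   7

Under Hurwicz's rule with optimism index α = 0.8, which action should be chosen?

Canola

Rice: 0.8·12 + 0.2·6 = 10.8
Soy: 0.8·10 + 0.2·7 = 9.4
Oats: 0.8·10 + 0.2·6 = 9.2
Corn: 0.8·12 + 0.2·7 = 11
Canola: 0.8·13 + 0.2·6 = 11.6
Highest Hurwicz score = 11.6 → Canola.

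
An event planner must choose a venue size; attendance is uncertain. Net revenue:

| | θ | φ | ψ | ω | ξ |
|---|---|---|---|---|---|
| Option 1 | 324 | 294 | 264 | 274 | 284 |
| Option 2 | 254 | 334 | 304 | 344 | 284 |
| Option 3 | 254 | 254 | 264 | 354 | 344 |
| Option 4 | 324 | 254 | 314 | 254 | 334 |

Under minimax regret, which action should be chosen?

Option 2

Column bests: θ=324, φ=334, ψ=314, ω=354, ξ=344.
Option 1 regrets: 0, 40, 50, 80, 60 → max 80
Option 2 regrets: 70, 0, 10, 10, 60 → max 70
Option 3 regrets: 70, 80, 50, 0, 0 → max 80
Option 4 regrets: 0, 80, 0, 100, 10 → max 100
Smallest max regret = 70 → Option 2.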